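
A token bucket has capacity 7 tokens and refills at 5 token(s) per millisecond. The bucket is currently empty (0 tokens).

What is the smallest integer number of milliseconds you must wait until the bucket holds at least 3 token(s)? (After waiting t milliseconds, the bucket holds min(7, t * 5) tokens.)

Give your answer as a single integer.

Answer: 1

Derivation:
Need t * 5 >= 3, so t >= 3/5.
Smallest integer t = ceil(3/5) = 1.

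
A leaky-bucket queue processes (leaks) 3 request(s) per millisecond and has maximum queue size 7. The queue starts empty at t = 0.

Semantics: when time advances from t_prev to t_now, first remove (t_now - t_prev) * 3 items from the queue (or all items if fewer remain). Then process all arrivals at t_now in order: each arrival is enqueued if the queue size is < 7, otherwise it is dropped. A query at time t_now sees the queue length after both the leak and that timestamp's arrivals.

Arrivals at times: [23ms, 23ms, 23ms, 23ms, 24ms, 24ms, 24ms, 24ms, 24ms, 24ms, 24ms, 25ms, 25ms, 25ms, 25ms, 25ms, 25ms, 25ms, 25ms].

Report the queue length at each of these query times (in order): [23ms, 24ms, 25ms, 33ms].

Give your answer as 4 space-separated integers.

Answer: 4 7 7 0

Derivation:
Queue lengths at query times:
  query t=23ms: backlog = 4
  query t=24ms: backlog = 7
  query t=25ms: backlog = 7
  query t=33ms: backlog = 0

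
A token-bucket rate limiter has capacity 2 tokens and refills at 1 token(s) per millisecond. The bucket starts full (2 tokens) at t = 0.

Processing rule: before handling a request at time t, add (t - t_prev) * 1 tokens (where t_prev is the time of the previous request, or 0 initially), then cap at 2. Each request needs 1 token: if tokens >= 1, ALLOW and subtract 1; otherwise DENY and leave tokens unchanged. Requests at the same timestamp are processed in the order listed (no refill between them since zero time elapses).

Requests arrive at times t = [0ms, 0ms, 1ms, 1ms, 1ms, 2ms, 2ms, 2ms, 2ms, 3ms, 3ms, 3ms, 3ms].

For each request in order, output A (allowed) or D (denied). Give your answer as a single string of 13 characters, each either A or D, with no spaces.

Answer: AAADDADDDADDD

Derivation:
Simulating step by step:
  req#1 t=0ms: ALLOW
  req#2 t=0ms: ALLOW
  req#3 t=1ms: ALLOW
  req#4 t=1ms: DENY
  req#5 t=1ms: DENY
  req#6 t=2ms: ALLOW
  req#7 t=2ms: DENY
  req#8 t=2ms: DENY
  req#9 t=2ms: DENY
  req#10 t=3ms: ALLOW
  req#11 t=3ms: DENY
  req#12 t=3ms: DENY
  req#13 t=3ms: DENY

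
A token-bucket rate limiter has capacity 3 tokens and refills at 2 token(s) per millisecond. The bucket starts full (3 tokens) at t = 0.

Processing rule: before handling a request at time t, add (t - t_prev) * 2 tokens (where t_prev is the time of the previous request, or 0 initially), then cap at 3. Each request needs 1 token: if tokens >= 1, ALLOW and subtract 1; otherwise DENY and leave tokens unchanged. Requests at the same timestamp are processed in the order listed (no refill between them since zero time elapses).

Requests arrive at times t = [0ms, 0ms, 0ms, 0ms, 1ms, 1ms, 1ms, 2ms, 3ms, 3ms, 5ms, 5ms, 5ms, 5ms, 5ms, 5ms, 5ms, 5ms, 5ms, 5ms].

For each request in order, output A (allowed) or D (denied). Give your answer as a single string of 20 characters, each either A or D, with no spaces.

Answer: AAADAADAAAAAADDDDDDD

Derivation:
Simulating step by step:
  req#1 t=0ms: ALLOW
  req#2 t=0ms: ALLOW
  req#3 t=0ms: ALLOW
  req#4 t=0ms: DENY
  req#5 t=1ms: ALLOW
  req#6 t=1ms: ALLOW
  req#7 t=1ms: DENY
  req#8 t=2ms: ALLOW
  req#9 t=3ms: ALLOW
  req#10 t=3ms: ALLOW
  req#11 t=5ms: ALLOW
  req#12 t=5ms: ALLOW
  req#13 t=5ms: ALLOW
  req#14 t=5ms: DENY
  req#15 t=5ms: DENY
  req#16 t=5ms: DENY
  req#17 t=5ms: DENY
  req#18 t=5ms: DENY
  req#19 t=5ms: DENY
  req#20 t=5ms: DENY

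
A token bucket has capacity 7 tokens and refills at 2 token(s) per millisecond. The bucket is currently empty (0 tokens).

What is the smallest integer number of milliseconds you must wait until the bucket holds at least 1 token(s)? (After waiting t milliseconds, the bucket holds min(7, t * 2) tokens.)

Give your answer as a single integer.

Need t * 2 >= 1, so t >= 1/2.
Smallest integer t = ceil(1/2) = 1.

Answer: 1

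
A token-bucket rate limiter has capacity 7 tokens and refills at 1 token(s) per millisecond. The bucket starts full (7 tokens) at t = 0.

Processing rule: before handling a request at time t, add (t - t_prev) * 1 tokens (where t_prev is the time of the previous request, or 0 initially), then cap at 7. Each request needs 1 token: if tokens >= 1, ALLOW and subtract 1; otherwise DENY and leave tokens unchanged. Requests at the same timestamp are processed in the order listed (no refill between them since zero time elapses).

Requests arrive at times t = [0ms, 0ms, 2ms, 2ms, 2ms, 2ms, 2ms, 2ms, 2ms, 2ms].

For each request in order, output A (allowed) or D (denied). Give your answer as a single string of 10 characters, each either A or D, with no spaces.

Simulating step by step:
  req#1 t=0ms: ALLOW
  req#2 t=0ms: ALLOW
  req#3 t=2ms: ALLOW
  req#4 t=2ms: ALLOW
  req#5 t=2ms: ALLOW
  req#6 t=2ms: ALLOW
  req#7 t=2ms: ALLOW
  req#8 t=2ms: ALLOW
  req#9 t=2ms: ALLOW
  req#10 t=2ms: DENY

Answer: AAAAAAAAAD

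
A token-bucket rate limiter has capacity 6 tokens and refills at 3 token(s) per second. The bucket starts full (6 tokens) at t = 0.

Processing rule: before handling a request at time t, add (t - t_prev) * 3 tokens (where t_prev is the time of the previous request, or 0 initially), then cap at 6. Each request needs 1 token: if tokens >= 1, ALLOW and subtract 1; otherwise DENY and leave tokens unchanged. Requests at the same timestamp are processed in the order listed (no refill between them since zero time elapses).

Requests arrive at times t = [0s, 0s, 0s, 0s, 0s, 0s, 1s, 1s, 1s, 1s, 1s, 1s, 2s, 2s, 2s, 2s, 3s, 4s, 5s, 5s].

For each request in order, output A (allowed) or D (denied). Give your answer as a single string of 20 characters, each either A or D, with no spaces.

Simulating step by step:
  req#1 t=0s: ALLOW
  req#2 t=0s: ALLOW
  req#3 t=0s: ALLOW
  req#4 t=0s: ALLOW
  req#5 t=0s: ALLOW
  req#6 t=0s: ALLOW
  req#7 t=1s: ALLOW
  req#8 t=1s: ALLOW
  req#9 t=1s: ALLOW
  req#10 t=1s: DENY
  req#11 t=1s: DENY
  req#12 t=1s: DENY
  req#13 t=2s: ALLOW
  req#14 t=2s: ALLOW
  req#15 t=2s: ALLOW
  req#16 t=2s: DENY
  req#17 t=3s: ALLOW
  req#18 t=4s: ALLOW
  req#19 t=5s: ALLOW
  req#20 t=5s: ALLOW

Answer: AAAAAAAAADDDAAADAAAA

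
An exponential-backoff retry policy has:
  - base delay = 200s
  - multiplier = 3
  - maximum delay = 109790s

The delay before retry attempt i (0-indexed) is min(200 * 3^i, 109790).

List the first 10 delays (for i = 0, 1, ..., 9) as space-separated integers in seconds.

Answer: 200 600 1800 5400 16200 48600 109790 109790 109790 109790

Derivation:
Computing each delay:
  i=0: min(200*3^0, 109790) = 200
  i=1: min(200*3^1, 109790) = 600
  i=2: min(200*3^2, 109790) = 1800
  i=3: min(200*3^3, 109790) = 5400
  i=4: min(200*3^4, 109790) = 16200
  i=5: min(200*3^5, 109790) = 48600
  i=6: min(200*3^6, 109790) = 109790
  i=7: min(200*3^7, 109790) = 109790
  i=8: min(200*3^8, 109790) = 109790
  i=9: min(200*3^9, 109790) = 109790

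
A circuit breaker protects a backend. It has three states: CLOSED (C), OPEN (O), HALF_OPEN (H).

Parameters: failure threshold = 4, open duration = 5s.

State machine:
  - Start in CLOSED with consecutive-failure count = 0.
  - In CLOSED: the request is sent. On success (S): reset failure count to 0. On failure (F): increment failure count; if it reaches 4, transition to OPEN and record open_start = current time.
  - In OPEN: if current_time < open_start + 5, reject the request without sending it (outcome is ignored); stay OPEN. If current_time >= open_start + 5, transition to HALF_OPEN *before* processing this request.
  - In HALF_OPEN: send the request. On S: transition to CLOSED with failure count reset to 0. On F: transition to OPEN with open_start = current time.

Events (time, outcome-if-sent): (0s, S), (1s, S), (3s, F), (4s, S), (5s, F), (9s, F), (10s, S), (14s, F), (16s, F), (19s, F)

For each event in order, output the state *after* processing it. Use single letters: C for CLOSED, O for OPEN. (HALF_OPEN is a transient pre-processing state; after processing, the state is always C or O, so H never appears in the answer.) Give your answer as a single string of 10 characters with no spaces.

State after each event:
  event#1 t=0s outcome=S: state=CLOSED
  event#2 t=1s outcome=S: state=CLOSED
  event#3 t=3s outcome=F: state=CLOSED
  event#4 t=4s outcome=S: state=CLOSED
  event#5 t=5s outcome=F: state=CLOSED
  event#6 t=9s outcome=F: state=CLOSED
  event#7 t=10s outcome=S: state=CLOSED
  event#8 t=14s outcome=F: state=CLOSED
  event#9 t=16s outcome=F: state=CLOSED
  event#10 t=19s outcome=F: state=CLOSED

Answer: CCCCCCCCCC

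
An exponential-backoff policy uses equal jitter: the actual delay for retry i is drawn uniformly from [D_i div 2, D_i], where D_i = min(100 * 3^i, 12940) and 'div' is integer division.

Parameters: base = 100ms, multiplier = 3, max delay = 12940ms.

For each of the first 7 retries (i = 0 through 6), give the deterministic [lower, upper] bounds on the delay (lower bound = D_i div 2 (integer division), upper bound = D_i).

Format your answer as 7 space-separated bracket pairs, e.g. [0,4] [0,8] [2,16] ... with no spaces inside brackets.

Answer: [50,100] [150,300] [450,900] [1350,2700] [4050,8100] [6470,12940] [6470,12940]

Derivation:
Computing bounds per retry:
  i=0: D_i=min(100*3^0,12940)=100, bounds=[50,100]
  i=1: D_i=min(100*3^1,12940)=300, bounds=[150,300]
  i=2: D_i=min(100*3^2,12940)=900, bounds=[450,900]
  i=3: D_i=min(100*3^3,12940)=2700, bounds=[1350,2700]
  i=4: D_i=min(100*3^4,12940)=8100, bounds=[4050,8100]
  i=5: D_i=min(100*3^5,12940)=12940, bounds=[6470,12940]
  i=6: D_i=min(100*3^6,12940)=12940, bounds=[6470,12940]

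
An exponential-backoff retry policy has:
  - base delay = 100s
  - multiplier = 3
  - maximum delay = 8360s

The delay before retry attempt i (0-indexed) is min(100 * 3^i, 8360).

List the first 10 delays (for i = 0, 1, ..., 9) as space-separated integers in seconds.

Answer: 100 300 900 2700 8100 8360 8360 8360 8360 8360

Derivation:
Computing each delay:
  i=0: min(100*3^0, 8360) = 100
  i=1: min(100*3^1, 8360) = 300
  i=2: min(100*3^2, 8360) = 900
  i=3: min(100*3^3, 8360) = 2700
  i=4: min(100*3^4, 8360) = 8100
  i=5: min(100*3^5, 8360) = 8360
  i=6: min(100*3^6, 8360) = 8360
  i=7: min(100*3^7, 8360) = 8360
  i=8: min(100*3^8, 8360) = 8360
  i=9: min(100*3^9, 8360) = 8360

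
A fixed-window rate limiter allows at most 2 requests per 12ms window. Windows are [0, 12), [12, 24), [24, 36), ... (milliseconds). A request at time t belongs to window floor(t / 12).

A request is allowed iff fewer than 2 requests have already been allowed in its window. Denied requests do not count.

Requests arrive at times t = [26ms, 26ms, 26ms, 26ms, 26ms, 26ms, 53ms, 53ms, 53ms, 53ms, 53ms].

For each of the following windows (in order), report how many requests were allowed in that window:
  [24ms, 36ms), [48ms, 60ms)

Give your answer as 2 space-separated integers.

Processing requests:
  req#1 t=26ms (window 2): ALLOW
  req#2 t=26ms (window 2): ALLOW
  req#3 t=26ms (window 2): DENY
  req#4 t=26ms (window 2): DENY
  req#5 t=26ms (window 2): DENY
  req#6 t=26ms (window 2): DENY
  req#7 t=53ms (window 4): ALLOW
  req#8 t=53ms (window 4): ALLOW
  req#9 t=53ms (window 4): DENY
  req#10 t=53ms (window 4): DENY
  req#11 t=53ms (window 4): DENY

Allowed counts by window: 2 2

Answer: 2 2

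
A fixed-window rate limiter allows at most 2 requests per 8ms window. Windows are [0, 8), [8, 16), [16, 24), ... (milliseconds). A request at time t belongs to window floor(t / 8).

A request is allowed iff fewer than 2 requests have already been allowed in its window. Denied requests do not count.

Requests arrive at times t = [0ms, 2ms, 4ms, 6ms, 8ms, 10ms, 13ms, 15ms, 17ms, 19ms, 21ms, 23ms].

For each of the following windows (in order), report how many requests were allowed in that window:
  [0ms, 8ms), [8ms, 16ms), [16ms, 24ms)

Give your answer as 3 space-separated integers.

Answer: 2 2 2

Derivation:
Processing requests:
  req#1 t=0ms (window 0): ALLOW
  req#2 t=2ms (window 0): ALLOW
  req#3 t=4ms (window 0): DENY
  req#4 t=6ms (window 0): DENY
  req#5 t=8ms (window 1): ALLOW
  req#6 t=10ms (window 1): ALLOW
  req#7 t=13ms (window 1): DENY
  req#8 t=15ms (window 1): DENY
  req#9 t=17ms (window 2): ALLOW
  req#10 t=19ms (window 2): ALLOW
  req#11 t=21ms (window 2): DENY
  req#12 t=23ms (window 2): DENY

Allowed counts by window: 2 2 2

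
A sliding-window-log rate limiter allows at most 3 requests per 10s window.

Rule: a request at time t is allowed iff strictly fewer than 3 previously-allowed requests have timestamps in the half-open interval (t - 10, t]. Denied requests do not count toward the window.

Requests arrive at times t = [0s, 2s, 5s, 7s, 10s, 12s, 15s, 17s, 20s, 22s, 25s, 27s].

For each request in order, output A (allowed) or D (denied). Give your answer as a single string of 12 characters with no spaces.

Tracking allowed requests in the window:
  req#1 t=0s: ALLOW
  req#2 t=2s: ALLOW
  req#3 t=5s: ALLOW
  req#4 t=7s: DENY
  req#5 t=10s: ALLOW
  req#6 t=12s: ALLOW
  req#7 t=15s: ALLOW
  req#8 t=17s: DENY
  req#9 t=20s: ALLOW
  req#10 t=22s: ALLOW
  req#11 t=25s: ALLOW
  req#12 t=27s: DENY

Answer: AAADAAADAAAD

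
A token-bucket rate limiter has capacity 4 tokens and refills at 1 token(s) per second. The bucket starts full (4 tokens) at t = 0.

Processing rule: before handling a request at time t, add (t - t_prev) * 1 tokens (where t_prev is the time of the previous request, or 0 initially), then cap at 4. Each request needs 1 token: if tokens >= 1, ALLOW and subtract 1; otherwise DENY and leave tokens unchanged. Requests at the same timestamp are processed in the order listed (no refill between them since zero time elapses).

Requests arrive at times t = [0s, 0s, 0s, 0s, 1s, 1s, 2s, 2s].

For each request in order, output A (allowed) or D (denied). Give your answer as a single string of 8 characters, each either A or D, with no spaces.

Simulating step by step:
  req#1 t=0s: ALLOW
  req#2 t=0s: ALLOW
  req#3 t=0s: ALLOW
  req#4 t=0s: ALLOW
  req#5 t=1s: ALLOW
  req#6 t=1s: DENY
  req#7 t=2s: ALLOW
  req#8 t=2s: DENY

Answer: AAAAADAD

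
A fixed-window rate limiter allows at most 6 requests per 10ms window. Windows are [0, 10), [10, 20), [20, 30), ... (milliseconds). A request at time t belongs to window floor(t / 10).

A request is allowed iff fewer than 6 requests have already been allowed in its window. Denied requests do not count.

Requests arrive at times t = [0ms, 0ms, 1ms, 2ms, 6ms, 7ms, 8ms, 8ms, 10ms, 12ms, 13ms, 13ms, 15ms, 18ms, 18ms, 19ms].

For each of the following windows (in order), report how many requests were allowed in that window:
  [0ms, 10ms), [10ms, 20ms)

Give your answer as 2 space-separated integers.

Answer: 6 6

Derivation:
Processing requests:
  req#1 t=0ms (window 0): ALLOW
  req#2 t=0ms (window 0): ALLOW
  req#3 t=1ms (window 0): ALLOW
  req#4 t=2ms (window 0): ALLOW
  req#5 t=6ms (window 0): ALLOW
  req#6 t=7ms (window 0): ALLOW
  req#7 t=8ms (window 0): DENY
  req#8 t=8ms (window 0): DENY
  req#9 t=10ms (window 1): ALLOW
  req#10 t=12ms (window 1): ALLOW
  req#11 t=13ms (window 1): ALLOW
  req#12 t=13ms (window 1): ALLOW
  req#13 t=15ms (window 1): ALLOW
  req#14 t=18ms (window 1): ALLOW
  req#15 t=18ms (window 1): DENY
  req#16 t=19ms (window 1): DENY

Allowed counts by window: 6 6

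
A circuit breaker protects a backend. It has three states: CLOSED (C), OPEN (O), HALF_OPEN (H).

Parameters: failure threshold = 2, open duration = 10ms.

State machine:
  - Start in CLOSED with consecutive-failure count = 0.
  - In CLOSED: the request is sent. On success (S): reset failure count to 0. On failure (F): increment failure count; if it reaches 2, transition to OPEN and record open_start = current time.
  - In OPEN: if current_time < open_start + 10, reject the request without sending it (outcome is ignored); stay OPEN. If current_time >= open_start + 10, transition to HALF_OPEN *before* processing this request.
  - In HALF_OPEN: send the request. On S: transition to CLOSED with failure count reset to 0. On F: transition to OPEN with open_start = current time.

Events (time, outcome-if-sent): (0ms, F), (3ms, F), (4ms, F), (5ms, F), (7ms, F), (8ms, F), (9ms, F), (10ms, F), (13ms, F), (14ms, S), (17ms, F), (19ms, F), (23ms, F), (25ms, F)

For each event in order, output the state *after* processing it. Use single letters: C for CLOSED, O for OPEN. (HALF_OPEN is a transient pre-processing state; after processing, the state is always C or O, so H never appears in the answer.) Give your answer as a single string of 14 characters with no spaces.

Answer: COOOOOOOOOOOOO

Derivation:
State after each event:
  event#1 t=0ms outcome=F: state=CLOSED
  event#2 t=3ms outcome=F: state=OPEN
  event#3 t=4ms outcome=F: state=OPEN
  event#4 t=5ms outcome=F: state=OPEN
  event#5 t=7ms outcome=F: state=OPEN
  event#6 t=8ms outcome=F: state=OPEN
  event#7 t=9ms outcome=F: state=OPEN
  event#8 t=10ms outcome=F: state=OPEN
  event#9 t=13ms outcome=F: state=OPEN
  event#10 t=14ms outcome=S: state=OPEN
  event#11 t=17ms outcome=F: state=OPEN
  event#12 t=19ms outcome=F: state=OPEN
  event#13 t=23ms outcome=F: state=OPEN
  event#14 t=25ms outcome=F: state=OPEN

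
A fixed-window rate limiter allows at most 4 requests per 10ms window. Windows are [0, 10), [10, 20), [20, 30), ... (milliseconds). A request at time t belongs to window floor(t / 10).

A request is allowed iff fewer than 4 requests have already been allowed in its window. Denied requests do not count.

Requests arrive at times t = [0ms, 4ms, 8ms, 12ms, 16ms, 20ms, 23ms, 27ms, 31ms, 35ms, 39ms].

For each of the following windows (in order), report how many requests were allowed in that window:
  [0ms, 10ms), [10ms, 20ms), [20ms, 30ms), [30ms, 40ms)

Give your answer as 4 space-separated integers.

Answer: 3 2 3 3

Derivation:
Processing requests:
  req#1 t=0ms (window 0): ALLOW
  req#2 t=4ms (window 0): ALLOW
  req#3 t=8ms (window 0): ALLOW
  req#4 t=12ms (window 1): ALLOW
  req#5 t=16ms (window 1): ALLOW
  req#6 t=20ms (window 2): ALLOW
  req#7 t=23ms (window 2): ALLOW
  req#8 t=27ms (window 2): ALLOW
  req#9 t=31ms (window 3): ALLOW
  req#10 t=35ms (window 3): ALLOW
  req#11 t=39ms (window 3): ALLOW

Allowed counts by window: 3 2 3 3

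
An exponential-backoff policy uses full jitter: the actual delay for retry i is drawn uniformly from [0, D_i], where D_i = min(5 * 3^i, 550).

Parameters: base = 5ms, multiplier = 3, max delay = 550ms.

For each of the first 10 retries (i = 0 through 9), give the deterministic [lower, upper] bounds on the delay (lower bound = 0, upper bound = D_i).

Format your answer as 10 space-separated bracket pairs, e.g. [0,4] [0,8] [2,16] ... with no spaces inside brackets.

Computing bounds per retry:
  i=0: D_i=min(5*3^0,550)=5, bounds=[0,5]
  i=1: D_i=min(5*3^1,550)=15, bounds=[0,15]
  i=2: D_i=min(5*3^2,550)=45, bounds=[0,45]
  i=3: D_i=min(5*3^3,550)=135, bounds=[0,135]
  i=4: D_i=min(5*3^4,550)=405, bounds=[0,405]
  i=5: D_i=min(5*3^5,550)=550, bounds=[0,550]
  i=6: D_i=min(5*3^6,550)=550, bounds=[0,550]
  i=7: D_i=min(5*3^7,550)=550, bounds=[0,550]
  i=8: D_i=min(5*3^8,550)=550, bounds=[0,550]
  i=9: D_i=min(5*3^9,550)=550, bounds=[0,550]

Answer: [0,5] [0,15] [0,45] [0,135] [0,405] [0,550] [0,550] [0,550] [0,550] [0,550]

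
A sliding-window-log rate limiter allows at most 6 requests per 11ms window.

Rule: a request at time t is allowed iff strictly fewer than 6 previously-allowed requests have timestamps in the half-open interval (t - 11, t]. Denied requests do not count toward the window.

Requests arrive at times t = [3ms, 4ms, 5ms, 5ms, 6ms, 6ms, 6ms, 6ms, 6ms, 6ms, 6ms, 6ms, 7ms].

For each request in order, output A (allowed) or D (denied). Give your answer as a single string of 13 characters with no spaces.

Answer: AAAAAADDDDDDD

Derivation:
Tracking allowed requests in the window:
  req#1 t=3ms: ALLOW
  req#2 t=4ms: ALLOW
  req#3 t=5ms: ALLOW
  req#4 t=5ms: ALLOW
  req#5 t=6ms: ALLOW
  req#6 t=6ms: ALLOW
  req#7 t=6ms: DENY
  req#8 t=6ms: DENY
  req#9 t=6ms: DENY
  req#10 t=6ms: DENY
  req#11 t=6ms: DENY
  req#12 t=6ms: DENY
  req#13 t=7ms: DENY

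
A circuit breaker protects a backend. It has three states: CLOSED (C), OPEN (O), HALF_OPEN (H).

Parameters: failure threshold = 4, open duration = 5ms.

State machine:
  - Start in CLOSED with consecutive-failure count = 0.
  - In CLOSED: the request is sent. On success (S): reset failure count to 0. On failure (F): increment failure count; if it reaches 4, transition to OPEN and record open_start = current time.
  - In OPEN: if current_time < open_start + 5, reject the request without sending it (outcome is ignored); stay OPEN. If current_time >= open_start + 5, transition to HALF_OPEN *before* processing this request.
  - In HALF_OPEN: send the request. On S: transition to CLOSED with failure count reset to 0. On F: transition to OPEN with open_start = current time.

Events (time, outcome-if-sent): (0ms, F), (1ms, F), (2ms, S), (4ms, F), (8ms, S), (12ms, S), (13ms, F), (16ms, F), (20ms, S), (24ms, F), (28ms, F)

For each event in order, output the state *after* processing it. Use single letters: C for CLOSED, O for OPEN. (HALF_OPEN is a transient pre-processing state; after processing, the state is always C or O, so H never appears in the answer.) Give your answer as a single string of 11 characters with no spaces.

State after each event:
  event#1 t=0ms outcome=F: state=CLOSED
  event#2 t=1ms outcome=F: state=CLOSED
  event#3 t=2ms outcome=S: state=CLOSED
  event#4 t=4ms outcome=F: state=CLOSED
  event#5 t=8ms outcome=S: state=CLOSED
  event#6 t=12ms outcome=S: state=CLOSED
  event#7 t=13ms outcome=F: state=CLOSED
  event#8 t=16ms outcome=F: state=CLOSED
  event#9 t=20ms outcome=S: state=CLOSED
  event#10 t=24ms outcome=F: state=CLOSED
  event#11 t=28ms outcome=F: state=CLOSED

Answer: CCCCCCCCCCC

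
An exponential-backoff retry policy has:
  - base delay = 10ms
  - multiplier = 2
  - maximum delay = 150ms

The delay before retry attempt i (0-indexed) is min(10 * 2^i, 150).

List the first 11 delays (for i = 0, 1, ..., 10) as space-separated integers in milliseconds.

Answer: 10 20 40 80 150 150 150 150 150 150 150

Derivation:
Computing each delay:
  i=0: min(10*2^0, 150) = 10
  i=1: min(10*2^1, 150) = 20
  i=2: min(10*2^2, 150) = 40
  i=3: min(10*2^3, 150) = 80
  i=4: min(10*2^4, 150) = 150
  i=5: min(10*2^5, 150) = 150
  i=6: min(10*2^6, 150) = 150
  i=7: min(10*2^7, 150) = 150
  i=8: min(10*2^8, 150) = 150
  i=9: min(10*2^9, 150) = 150
  i=10: min(10*2^10, 150) = 150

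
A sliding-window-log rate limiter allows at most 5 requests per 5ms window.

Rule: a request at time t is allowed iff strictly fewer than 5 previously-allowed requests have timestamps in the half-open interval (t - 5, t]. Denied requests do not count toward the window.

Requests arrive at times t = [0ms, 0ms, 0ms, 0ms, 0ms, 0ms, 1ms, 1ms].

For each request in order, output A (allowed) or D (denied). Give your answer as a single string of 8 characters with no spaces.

Tracking allowed requests in the window:
  req#1 t=0ms: ALLOW
  req#2 t=0ms: ALLOW
  req#3 t=0ms: ALLOW
  req#4 t=0ms: ALLOW
  req#5 t=0ms: ALLOW
  req#6 t=0ms: DENY
  req#7 t=1ms: DENY
  req#8 t=1ms: DENY

Answer: AAAAADDD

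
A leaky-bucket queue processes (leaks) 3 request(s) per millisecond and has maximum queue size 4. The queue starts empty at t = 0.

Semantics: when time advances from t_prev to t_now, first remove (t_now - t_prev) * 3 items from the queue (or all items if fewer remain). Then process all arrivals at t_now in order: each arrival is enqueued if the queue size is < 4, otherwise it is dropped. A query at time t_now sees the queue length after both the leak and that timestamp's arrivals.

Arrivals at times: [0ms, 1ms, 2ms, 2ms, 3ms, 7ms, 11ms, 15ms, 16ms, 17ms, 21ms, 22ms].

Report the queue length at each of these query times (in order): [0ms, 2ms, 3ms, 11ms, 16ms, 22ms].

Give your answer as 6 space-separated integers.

Queue lengths at query times:
  query t=0ms: backlog = 1
  query t=2ms: backlog = 2
  query t=3ms: backlog = 1
  query t=11ms: backlog = 1
  query t=16ms: backlog = 1
  query t=22ms: backlog = 1

Answer: 1 2 1 1 1 1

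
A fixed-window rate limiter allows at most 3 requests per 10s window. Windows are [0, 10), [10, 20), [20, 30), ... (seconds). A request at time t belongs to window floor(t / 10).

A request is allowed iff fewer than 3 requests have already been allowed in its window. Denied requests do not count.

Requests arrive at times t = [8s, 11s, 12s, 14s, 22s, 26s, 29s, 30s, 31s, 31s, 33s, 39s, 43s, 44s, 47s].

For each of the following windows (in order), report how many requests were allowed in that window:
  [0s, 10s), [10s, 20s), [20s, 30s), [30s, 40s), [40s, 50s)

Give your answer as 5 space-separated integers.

Processing requests:
  req#1 t=8s (window 0): ALLOW
  req#2 t=11s (window 1): ALLOW
  req#3 t=12s (window 1): ALLOW
  req#4 t=14s (window 1): ALLOW
  req#5 t=22s (window 2): ALLOW
  req#6 t=26s (window 2): ALLOW
  req#7 t=29s (window 2): ALLOW
  req#8 t=30s (window 3): ALLOW
  req#9 t=31s (window 3): ALLOW
  req#10 t=31s (window 3): ALLOW
  req#11 t=33s (window 3): DENY
  req#12 t=39s (window 3): DENY
  req#13 t=43s (window 4): ALLOW
  req#14 t=44s (window 4): ALLOW
  req#15 t=47s (window 4): ALLOW

Allowed counts by window: 1 3 3 3 3

Answer: 1 3 3 3 3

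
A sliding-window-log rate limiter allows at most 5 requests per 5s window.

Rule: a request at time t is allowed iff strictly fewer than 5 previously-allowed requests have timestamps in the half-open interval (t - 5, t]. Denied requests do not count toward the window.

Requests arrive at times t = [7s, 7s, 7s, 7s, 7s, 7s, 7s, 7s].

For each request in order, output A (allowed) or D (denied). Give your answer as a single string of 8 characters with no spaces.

Answer: AAAAADDD

Derivation:
Tracking allowed requests in the window:
  req#1 t=7s: ALLOW
  req#2 t=7s: ALLOW
  req#3 t=7s: ALLOW
  req#4 t=7s: ALLOW
  req#5 t=7s: ALLOW
  req#6 t=7s: DENY
  req#7 t=7s: DENY
  req#8 t=7s: DENY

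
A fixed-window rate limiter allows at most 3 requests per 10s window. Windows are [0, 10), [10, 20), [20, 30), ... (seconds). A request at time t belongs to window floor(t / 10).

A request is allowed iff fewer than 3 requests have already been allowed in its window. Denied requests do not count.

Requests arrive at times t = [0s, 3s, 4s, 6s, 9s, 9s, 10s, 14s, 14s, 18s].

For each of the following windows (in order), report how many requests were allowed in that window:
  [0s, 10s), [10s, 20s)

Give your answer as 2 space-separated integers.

Processing requests:
  req#1 t=0s (window 0): ALLOW
  req#2 t=3s (window 0): ALLOW
  req#3 t=4s (window 0): ALLOW
  req#4 t=6s (window 0): DENY
  req#5 t=9s (window 0): DENY
  req#6 t=9s (window 0): DENY
  req#7 t=10s (window 1): ALLOW
  req#8 t=14s (window 1): ALLOW
  req#9 t=14s (window 1): ALLOW
  req#10 t=18s (window 1): DENY

Allowed counts by window: 3 3

Answer: 3 3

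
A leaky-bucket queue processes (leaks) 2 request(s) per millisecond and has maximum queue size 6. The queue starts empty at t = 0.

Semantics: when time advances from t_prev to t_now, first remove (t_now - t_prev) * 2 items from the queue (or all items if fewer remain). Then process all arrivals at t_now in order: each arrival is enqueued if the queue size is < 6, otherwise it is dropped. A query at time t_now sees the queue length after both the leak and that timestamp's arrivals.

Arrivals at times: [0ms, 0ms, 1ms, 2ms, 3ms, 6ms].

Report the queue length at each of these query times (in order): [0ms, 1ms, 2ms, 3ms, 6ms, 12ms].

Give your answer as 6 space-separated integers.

Queue lengths at query times:
  query t=0ms: backlog = 2
  query t=1ms: backlog = 1
  query t=2ms: backlog = 1
  query t=3ms: backlog = 1
  query t=6ms: backlog = 1
  query t=12ms: backlog = 0

Answer: 2 1 1 1 1 0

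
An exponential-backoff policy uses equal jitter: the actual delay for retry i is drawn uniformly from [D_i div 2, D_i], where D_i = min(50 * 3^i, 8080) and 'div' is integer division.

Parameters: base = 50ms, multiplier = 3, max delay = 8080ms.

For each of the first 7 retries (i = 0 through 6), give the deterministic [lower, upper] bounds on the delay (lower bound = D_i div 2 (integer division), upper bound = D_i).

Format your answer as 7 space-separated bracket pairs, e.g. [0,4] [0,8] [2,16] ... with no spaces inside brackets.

Computing bounds per retry:
  i=0: D_i=min(50*3^0,8080)=50, bounds=[25,50]
  i=1: D_i=min(50*3^1,8080)=150, bounds=[75,150]
  i=2: D_i=min(50*3^2,8080)=450, bounds=[225,450]
  i=3: D_i=min(50*3^3,8080)=1350, bounds=[675,1350]
  i=4: D_i=min(50*3^4,8080)=4050, bounds=[2025,4050]
  i=5: D_i=min(50*3^5,8080)=8080, bounds=[4040,8080]
  i=6: D_i=min(50*3^6,8080)=8080, bounds=[4040,8080]

Answer: [25,50] [75,150] [225,450] [675,1350] [2025,4050] [4040,8080] [4040,8080]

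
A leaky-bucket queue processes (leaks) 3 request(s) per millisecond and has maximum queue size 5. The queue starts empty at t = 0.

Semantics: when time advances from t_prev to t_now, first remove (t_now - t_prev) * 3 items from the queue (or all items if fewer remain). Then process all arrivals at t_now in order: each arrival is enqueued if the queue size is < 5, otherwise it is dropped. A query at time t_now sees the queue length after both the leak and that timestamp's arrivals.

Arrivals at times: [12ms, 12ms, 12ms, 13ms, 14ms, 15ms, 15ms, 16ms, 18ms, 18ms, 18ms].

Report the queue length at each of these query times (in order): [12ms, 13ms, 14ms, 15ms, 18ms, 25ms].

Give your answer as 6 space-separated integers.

Answer: 3 1 1 2 3 0

Derivation:
Queue lengths at query times:
  query t=12ms: backlog = 3
  query t=13ms: backlog = 1
  query t=14ms: backlog = 1
  query t=15ms: backlog = 2
  query t=18ms: backlog = 3
  query t=25ms: backlog = 0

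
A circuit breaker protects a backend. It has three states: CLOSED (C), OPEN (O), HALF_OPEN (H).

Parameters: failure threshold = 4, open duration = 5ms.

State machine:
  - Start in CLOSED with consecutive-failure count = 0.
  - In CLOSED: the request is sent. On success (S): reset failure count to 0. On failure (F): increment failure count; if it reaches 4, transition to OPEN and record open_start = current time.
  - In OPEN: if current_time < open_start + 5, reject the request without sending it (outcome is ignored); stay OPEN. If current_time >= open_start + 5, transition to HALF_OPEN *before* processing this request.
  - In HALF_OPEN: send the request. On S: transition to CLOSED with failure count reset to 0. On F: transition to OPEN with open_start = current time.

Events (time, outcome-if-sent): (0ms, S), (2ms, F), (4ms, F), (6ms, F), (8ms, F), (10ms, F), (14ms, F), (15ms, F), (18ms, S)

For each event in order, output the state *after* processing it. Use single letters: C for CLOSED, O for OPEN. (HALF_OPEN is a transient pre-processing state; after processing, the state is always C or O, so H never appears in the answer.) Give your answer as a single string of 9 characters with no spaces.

State after each event:
  event#1 t=0ms outcome=S: state=CLOSED
  event#2 t=2ms outcome=F: state=CLOSED
  event#3 t=4ms outcome=F: state=CLOSED
  event#4 t=6ms outcome=F: state=CLOSED
  event#5 t=8ms outcome=F: state=OPEN
  event#6 t=10ms outcome=F: state=OPEN
  event#7 t=14ms outcome=F: state=OPEN
  event#8 t=15ms outcome=F: state=OPEN
  event#9 t=18ms outcome=S: state=OPEN

Answer: CCCCOOOOO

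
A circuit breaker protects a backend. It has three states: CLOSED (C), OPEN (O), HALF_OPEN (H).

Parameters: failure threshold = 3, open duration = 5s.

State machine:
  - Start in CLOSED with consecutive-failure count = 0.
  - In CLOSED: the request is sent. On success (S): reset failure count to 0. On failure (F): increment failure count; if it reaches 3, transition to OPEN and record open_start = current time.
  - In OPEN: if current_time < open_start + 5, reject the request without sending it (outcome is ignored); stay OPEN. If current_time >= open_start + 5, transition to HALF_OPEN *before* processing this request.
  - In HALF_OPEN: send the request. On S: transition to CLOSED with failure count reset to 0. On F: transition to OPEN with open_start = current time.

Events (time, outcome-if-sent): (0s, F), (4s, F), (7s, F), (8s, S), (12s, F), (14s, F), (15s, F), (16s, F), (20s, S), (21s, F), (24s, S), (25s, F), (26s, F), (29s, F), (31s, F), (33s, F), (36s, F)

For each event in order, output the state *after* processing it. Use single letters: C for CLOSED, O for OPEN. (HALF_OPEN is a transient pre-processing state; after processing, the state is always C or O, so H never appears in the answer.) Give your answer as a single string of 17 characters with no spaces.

Answer: CCOOOOOOCCCCCOOOO

Derivation:
State after each event:
  event#1 t=0s outcome=F: state=CLOSED
  event#2 t=4s outcome=F: state=CLOSED
  event#3 t=7s outcome=F: state=OPEN
  event#4 t=8s outcome=S: state=OPEN
  event#5 t=12s outcome=F: state=OPEN
  event#6 t=14s outcome=F: state=OPEN
  event#7 t=15s outcome=F: state=OPEN
  event#8 t=16s outcome=F: state=OPEN
  event#9 t=20s outcome=S: state=CLOSED
  event#10 t=21s outcome=F: state=CLOSED
  event#11 t=24s outcome=S: state=CLOSED
  event#12 t=25s outcome=F: state=CLOSED
  event#13 t=26s outcome=F: state=CLOSED
  event#14 t=29s outcome=F: state=OPEN
  event#15 t=31s outcome=F: state=OPEN
  event#16 t=33s outcome=F: state=OPEN
  event#17 t=36s outcome=F: state=OPEN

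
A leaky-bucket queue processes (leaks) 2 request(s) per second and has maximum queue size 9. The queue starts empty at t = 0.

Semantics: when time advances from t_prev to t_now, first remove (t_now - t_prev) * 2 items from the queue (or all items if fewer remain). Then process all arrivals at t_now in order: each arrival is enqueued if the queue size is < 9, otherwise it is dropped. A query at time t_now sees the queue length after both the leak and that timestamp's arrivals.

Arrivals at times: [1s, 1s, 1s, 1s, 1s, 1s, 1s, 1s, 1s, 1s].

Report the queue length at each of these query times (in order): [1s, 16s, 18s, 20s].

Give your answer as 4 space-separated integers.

Queue lengths at query times:
  query t=1s: backlog = 9
  query t=16s: backlog = 0
  query t=18s: backlog = 0
  query t=20s: backlog = 0

Answer: 9 0 0 0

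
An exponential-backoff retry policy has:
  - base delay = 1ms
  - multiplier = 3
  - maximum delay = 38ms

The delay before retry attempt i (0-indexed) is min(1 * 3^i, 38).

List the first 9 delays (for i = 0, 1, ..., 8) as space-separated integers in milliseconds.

Computing each delay:
  i=0: min(1*3^0, 38) = 1
  i=1: min(1*3^1, 38) = 3
  i=2: min(1*3^2, 38) = 9
  i=3: min(1*3^3, 38) = 27
  i=4: min(1*3^4, 38) = 38
  i=5: min(1*3^5, 38) = 38
  i=6: min(1*3^6, 38) = 38
  i=7: min(1*3^7, 38) = 38
  i=8: min(1*3^8, 38) = 38

Answer: 1 3 9 27 38 38 38 38 38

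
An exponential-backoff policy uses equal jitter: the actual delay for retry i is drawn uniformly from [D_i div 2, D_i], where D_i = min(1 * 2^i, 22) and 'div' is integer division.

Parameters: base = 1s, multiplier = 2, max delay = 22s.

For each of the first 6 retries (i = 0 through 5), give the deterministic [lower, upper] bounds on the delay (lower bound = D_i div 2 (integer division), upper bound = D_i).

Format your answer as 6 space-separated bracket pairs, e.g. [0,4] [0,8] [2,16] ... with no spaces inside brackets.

Answer: [0,1] [1,2] [2,4] [4,8] [8,16] [11,22]

Derivation:
Computing bounds per retry:
  i=0: D_i=min(1*2^0,22)=1, bounds=[0,1]
  i=1: D_i=min(1*2^1,22)=2, bounds=[1,2]
  i=2: D_i=min(1*2^2,22)=4, bounds=[2,4]
  i=3: D_i=min(1*2^3,22)=8, bounds=[4,8]
  i=4: D_i=min(1*2^4,22)=16, bounds=[8,16]
  i=5: D_i=min(1*2^5,22)=22, bounds=[11,22]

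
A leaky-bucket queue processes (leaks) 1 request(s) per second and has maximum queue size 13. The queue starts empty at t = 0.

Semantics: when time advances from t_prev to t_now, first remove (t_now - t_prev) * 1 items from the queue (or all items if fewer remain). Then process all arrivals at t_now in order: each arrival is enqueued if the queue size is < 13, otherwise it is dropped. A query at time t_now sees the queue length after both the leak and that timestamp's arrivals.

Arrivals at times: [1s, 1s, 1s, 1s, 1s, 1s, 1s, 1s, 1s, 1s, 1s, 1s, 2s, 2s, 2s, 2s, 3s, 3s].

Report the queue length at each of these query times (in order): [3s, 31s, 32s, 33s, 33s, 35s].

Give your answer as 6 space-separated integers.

Answer: 13 0 0 0 0 0

Derivation:
Queue lengths at query times:
  query t=3s: backlog = 13
  query t=31s: backlog = 0
  query t=32s: backlog = 0
  query t=33s: backlog = 0
  query t=33s: backlog = 0
  query t=35s: backlog = 0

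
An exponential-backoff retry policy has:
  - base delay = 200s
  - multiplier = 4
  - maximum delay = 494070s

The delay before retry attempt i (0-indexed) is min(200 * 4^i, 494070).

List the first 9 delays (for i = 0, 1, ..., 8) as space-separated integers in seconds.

Answer: 200 800 3200 12800 51200 204800 494070 494070 494070

Derivation:
Computing each delay:
  i=0: min(200*4^0, 494070) = 200
  i=1: min(200*4^1, 494070) = 800
  i=2: min(200*4^2, 494070) = 3200
  i=3: min(200*4^3, 494070) = 12800
  i=4: min(200*4^4, 494070) = 51200
  i=5: min(200*4^5, 494070) = 204800
  i=6: min(200*4^6, 494070) = 494070
  i=7: min(200*4^7, 494070) = 494070
  i=8: min(200*4^8, 494070) = 494070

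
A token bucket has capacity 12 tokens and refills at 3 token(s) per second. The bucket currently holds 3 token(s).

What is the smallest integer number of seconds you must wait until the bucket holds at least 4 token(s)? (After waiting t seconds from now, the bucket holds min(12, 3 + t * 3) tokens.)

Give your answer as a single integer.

Need 3 + t * 3 >= 4, so t >= 1/3.
Smallest integer t = ceil(1/3) = 1.

Answer: 1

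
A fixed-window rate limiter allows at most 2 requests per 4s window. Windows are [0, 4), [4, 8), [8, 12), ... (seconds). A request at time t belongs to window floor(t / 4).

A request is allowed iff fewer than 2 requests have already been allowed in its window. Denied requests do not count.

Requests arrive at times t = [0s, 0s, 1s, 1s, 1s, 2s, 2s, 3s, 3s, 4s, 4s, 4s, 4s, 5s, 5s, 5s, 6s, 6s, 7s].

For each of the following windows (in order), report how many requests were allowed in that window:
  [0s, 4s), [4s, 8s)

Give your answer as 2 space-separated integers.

Processing requests:
  req#1 t=0s (window 0): ALLOW
  req#2 t=0s (window 0): ALLOW
  req#3 t=1s (window 0): DENY
  req#4 t=1s (window 0): DENY
  req#5 t=1s (window 0): DENY
  req#6 t=2s (window 0): DENY
  req#7 t=2s (window 0): DENY
  req#8 t=3s (window 0): DENY
  req#9 t=3s (window 0): DENY
  req#10 t=4s (window 1): ALLOW
  req#11 t=4s (window 1): ALLOW
  req#12 t=4s (window 1): DENY
  req#13 t=4s (window 1): DENY
  req#14 t=5s (window 1): DENY
  req#15 t=5s (window 1): DENY
  req#16 t=5s (window 1): DENY
  req#17 t=6s (window 1): DENY
  req#18 t=6s (window 1): DENY
  req#19 t=7s (window 1): DENY

Allowed counts by window: 2 2

Answer: 2 2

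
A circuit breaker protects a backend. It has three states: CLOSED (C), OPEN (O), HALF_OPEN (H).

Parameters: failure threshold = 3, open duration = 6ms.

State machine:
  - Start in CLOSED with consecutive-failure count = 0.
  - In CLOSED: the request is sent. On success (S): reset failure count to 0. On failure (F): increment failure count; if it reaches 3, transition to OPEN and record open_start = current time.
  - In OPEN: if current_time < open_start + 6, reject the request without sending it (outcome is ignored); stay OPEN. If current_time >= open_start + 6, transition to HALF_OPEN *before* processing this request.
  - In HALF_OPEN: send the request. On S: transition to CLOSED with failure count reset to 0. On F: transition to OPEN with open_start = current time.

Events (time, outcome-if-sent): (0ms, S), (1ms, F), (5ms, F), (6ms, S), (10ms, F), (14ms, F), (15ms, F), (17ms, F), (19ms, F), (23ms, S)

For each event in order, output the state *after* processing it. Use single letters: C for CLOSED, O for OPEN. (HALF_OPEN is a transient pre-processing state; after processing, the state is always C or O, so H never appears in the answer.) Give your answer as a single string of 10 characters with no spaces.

State after each event:
  event#1 t=0ms outcome=S: state=CLOSED
  event#2 t=1ms outcome=F: state=CLOSED
  event#3 t=5ms outcome=F: state=CLOSED
  event#4 t=6ms outcome=S: state=CLOSED
  event#5 t=10ms outcome=F: state=CLOSED
  event#6 t=14ms outcome=F: state=CLOSED
  event#7 t=15ms outcome=F: state=OPEN
  event#8 t=17ms outcome=F: state=OPEN
  event#9 t=19ms outcome=F: state=OPEN
  event#10 t=23ms outcome=S: state=CLOSED

Answer: CCCCCCOOOC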